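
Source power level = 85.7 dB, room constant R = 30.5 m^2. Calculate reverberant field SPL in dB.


Given values:
  Lw = 85.7 dB, R = 30.5 m^2
Formula: SPL = Lw + 10 * log10(4 / R)
Compute 4 / R = 4 / 30.5 = 0.131148
Compute 10 * log10(0.131148) = -8.8224
SPL = 85.7 + (-8.8224) = 76.88

76.88 dB


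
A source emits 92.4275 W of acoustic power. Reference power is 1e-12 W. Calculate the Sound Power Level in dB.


Given values:
  W = 92.4275 W
  W_ref = 1e-12 W
Formula: SWL = 10 * log10(W / W_ref)
Compute ratio: W / W_ref = 92427500000000
Compute log10: log10(92427500000000) = 13.965801
Multiply: SWL = 10 * 13.965801 = 139.66

139.66 dB


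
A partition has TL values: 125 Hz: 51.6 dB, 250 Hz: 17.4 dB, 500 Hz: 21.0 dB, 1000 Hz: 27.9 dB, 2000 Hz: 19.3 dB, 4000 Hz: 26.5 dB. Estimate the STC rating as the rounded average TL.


Given TL values at each frequency:
  125 Hz: 51.6 dB
  250 Hz: 17.4 dB
  500 Hz: 21.0 dB
  1000 Hz: 27.9 dB
  2000 Hz: 19.3 dB
  4000 Hz: 26.5 dB
Formula: STC ~ round(average of TL values)
Sum = 51.6 + 17.4 + 21.0 + 27.9 + 19.3 + 26.5 = 163.7
Average = 163.7 / 6 = 27.28
Rounded: 27

27


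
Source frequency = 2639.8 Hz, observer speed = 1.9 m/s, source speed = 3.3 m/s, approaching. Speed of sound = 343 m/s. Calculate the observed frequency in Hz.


Given values:
  f_s = 2639.8 Hz, v_o = 1.9 m/s, v_s = 3.3 m/s
  Direction: approaching
Formula: f_o = f_s * (c + v_o) / (c - v_s)
Numerator: c + v_o = 343 + 1.9 = 344.9
Denominator: c - v_s = 343 - 3.3 = 339.7
f_o = 2639.8 * 344.9 / 339.7 = 2680.21

2680.21 Hz


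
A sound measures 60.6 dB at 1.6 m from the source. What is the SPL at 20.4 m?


Given values:
  SPL1 = 60.6 dB, r1 = 1.6 m, r2 = 20.4 m
Formula: SPL2 = SPL1 - 20 * log10(r2 / r1)
Compute ratio: r2 / r1 = 20.4 / 1.6 = 12.75
Compute log10: log10(12.75) = 1.10551
Compute drop: 20 * 1.10551 = 22.1102
SPL2 = 60.6 - 22.1102 = 38.49

38.49 dB


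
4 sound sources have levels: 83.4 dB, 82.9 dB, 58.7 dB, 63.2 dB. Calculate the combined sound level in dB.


Formula: L_total = 10 * log10( sum(10^(Li/10)) )
  Source 1: 10^(83.4/10) = 218776162.395
  Source 2: 10^(82.9/10) = 194984459.9758
  Source 3: 10^(58.7/10) = 741310.2413
  Source 4: 10^(63.2/10) = 2089296.1309
Sum of linear values = 416591228.743
L_total = 10 * log10(416591228.743) = 86.2

86.2 dB


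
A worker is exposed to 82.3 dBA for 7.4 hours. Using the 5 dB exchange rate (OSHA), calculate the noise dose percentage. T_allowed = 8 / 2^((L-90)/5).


Given values:
  L = 82.3 dBA, T = 7.4 hours
Formula: T_allowed = 8 / 2^((L - 90) / 5)
Compute exponent: (82.3 - 90) / 5 = -1.54
Compute 2^(-1.54) = 0.343885
T_allowed = 8 / 0.343885 = 23.263591 hours
Dose = (T / T_allowed) * 100
Dose = (7.4 / 23.263591) * 100 = 31.81

31.81 %


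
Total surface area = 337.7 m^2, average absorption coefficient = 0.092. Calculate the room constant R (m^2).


Given values:
  S = 337.7 m^2, alpha = 0.092
Formula: R = S * alpha / (1 - alpha)
Numerator: 337.7 * 0.092 = 31.0684
Denominator: 1 - 0.092 = 0.908
R = 31.0684 / 0.908 = 34.22

34.22 m^2


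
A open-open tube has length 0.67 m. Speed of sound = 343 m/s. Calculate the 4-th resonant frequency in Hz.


Given values:
  Tube type: open-open, L = 0.67 m, c = 343 m/s, n = 4
Formula: f_n = n * c / (2 * L)
Compute 2 * L = 2 * 0.67 = 1.34
f = 4 * 343 / 1.34
f = 1023.88

1023.88 Hz


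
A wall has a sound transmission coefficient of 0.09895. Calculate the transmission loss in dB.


Given values:
  tau = 0.09895
Formula: TL = 10 * log10(1 / tau)
Compute 1 / tau = 1 / 0.09895 = 10.1061
Compute log10(10.1061) = 1.004584
TL = 10 * 1.004584 = 10.05

10.05 dB


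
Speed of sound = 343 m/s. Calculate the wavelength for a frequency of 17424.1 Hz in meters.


Given values:
  c = 343 m/s, f = 17424.1 Hz
Formula: lambda = c / f
lambda = 343 / 17424.1
lambda = 0.0197

0.0197 m


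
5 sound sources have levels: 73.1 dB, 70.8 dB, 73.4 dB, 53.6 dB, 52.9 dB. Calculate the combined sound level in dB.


Formula: L_total = 10 * log10( sum(10^(Li/10)) )
  Source 1: 10^(73.1/10) = 20417379.4467
  Source 2: 10^(70.8/10) = 12022644.3462
  Source 3: 10^(73.4/10) = 21877616.2395
  Source 4: 10^(53.6/10) = 229086.7653
  Source 5: 10^(52.9/10) = 194984.46
Sum of linear values = 54741711.2577
L_total = 10 * log10(54741711.2577) = 77.38

77.38 dB


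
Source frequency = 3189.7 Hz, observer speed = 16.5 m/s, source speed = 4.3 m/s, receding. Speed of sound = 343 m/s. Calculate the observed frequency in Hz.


Given values:
  f_s = 3189.7 Hz, v_o = 16.5 m/s, v_s = 4.3 m/s
  Direction: receding
Formula: f_o = f_s * (c - v_o) / (c + v_s)
Numerator: c - v_o = 343 - 16.5 = 326.5
Denominator: c + v_s = 343 + 4.3 = 347.3
f_o = 3189.7 * 326.5 / 347.3 = 2998.67

2998.67 Hz


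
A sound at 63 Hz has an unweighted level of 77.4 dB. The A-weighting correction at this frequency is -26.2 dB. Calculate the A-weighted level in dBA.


Given values:
  SPL = 77.4 dB
  A-weighting at 63 Hz = -26.2 dB
Formula: L_A = SPL + A_weight
L_A = 77.4 + (-26.2)
L_A = 51.2

51.2 dBA


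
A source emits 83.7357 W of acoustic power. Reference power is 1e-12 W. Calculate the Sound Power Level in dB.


Given values:
  W = 83.7357 W
  W_ref = 1e-12 W
Formula: SWL = 10 * log10(W / W_ref)
Compute ratio: W / W_ref = 83735700000000
Compute log10: log10(83735700000000) = 13.922911
Multiply: SWL = 10 * 13.922911 = 139.23

139.23 dB


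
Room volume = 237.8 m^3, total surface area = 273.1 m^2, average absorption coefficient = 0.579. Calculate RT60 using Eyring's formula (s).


Given values:
  V = 237.8 m^3, S = 273.1 m^2, alpha = 0.579
Formula: RT60 = 0.161 * V / (-S * ln(1 - alpha))
Compute ln(1 - 0.579) = ln(0.421) = -0.865122
Denominator: -273.1 * -0.865122 = 236.2648
Numerator: 0.161 * 237.8 = 38.2858
RT60 = 38.2858 / 236.2648 = 0.162

0.162 s


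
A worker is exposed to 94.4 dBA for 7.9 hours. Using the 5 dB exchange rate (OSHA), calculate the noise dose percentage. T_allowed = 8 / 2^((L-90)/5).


Given values:
  L = 94.4 dBA, T = 7.9 hours
Formula: T_allowed = 8 / 2^((L - 90) / 5)
Compute exponent: (94.4 - 90) / 5 = 0.88
Compute 2^(0.88) = 1.840375
T_allowed = 8 / 1.840375 = 4.34694 hours
Dose = (T / T_allowed) * 100
Dose = (7.9 / 4.34694) * 100 = 181.74

181.74 %


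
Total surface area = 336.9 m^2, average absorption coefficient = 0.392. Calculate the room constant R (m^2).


Given values:
  S = 336.9 m^2, alpha = 0.392
Formula: R = S * alpha / (1 - alpha)
Numerator: 336.9 * 0.392 = 132.0648
Denominator: 1 - 0.392 = 0.608
R = 132.0648 / 0.608 = 217.21

217.21 m^2


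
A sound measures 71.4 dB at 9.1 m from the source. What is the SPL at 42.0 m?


Given values:
  SPL1 = 71.4 dB, r1 = 9.1 m, r2 = 42.0 m
Formula: SPL2 = SPL1 - 20 * log10(r2 / r1)
Compute ratio: r2 / r1 = 42.0 / 9.1 = 4.6154
Compute log10: log10(4.6154) = 0.664209
Compute drop: 20 * 0.664209 = 13.2842
SPL2 = 71.4 - 13.2842 = 58.12

58.12 dB


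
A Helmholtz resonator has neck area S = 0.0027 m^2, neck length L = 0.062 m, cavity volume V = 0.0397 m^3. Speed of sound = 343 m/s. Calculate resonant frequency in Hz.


Given values:
  S = 0.0027 m^2, L = 0.062 m, V = 0.0397 m^3, c = 343 m/s
Formula: f = (c / (2*pi)) * sqrt(S / (V * L))
Compute V * L = 0.0397 * 0.062 = 0.0024614
Compute S / (V * L) = 0.0027 / 0.0024614 = 1.0969
Compute sqrt(1.0969) = 1.04733
Compute c / (2*pi) = 343 / 6.283185 = 54.590148
f = 54.590148 * 1.04733 = 57.17

57.17 Hz


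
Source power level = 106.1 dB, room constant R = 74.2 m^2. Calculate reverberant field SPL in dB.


Given values:
  Lw = 106.1 dB, R = 74.2 m^2
Formula: SPL = Lw + 10 * log10(4 / R)
Compute 4 / R = 4 / 74.2 = 0.053908
Compute 10 * log10(0.053908) = -12.6835
SPL = 106.1 + (-12.6835) = 93.42

93.42 dB


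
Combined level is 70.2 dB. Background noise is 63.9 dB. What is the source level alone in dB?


Given values:
  L_total = 70.2 dB, L_bg = 63.9 dB
Formula: L_source = 10 * log10(10^(L_total/10) - 10^(L_bg/10))
Convert to linear:
  10^(70.2/10) = 10471285.4805
  10^(63.9/10) = 2454708.9157
Difference: 10471285.4805 - 2454708.9157 = 8016576.5648
L_source = 10 * log10(8016576.5648) = 69.04

69.04 dB


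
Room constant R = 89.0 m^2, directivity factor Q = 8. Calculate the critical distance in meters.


Given values:
  R = 89.0 m^2, Q = 8
Formula: d_c = 0.141 * sqrt(Q * R)
Compute Q * R = 8 * 89.0 = 712.0
Compute sqrt(712.0) = 26.6833
d_c = 0.141 * 26.6833 = 3.762

3.762 m


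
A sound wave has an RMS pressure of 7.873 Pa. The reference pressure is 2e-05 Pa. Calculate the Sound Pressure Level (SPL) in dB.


Given values:
  p = 7.873 Pa
  p_ref = 2e-05 Pa
Formula: SPL = 20 * log10(p / p_ref)
Compute ratio: p / p_ref = 7.873 / 2e-05 = 393650
Compute log10: log10(393650) = 5.59511
Multiply: SPL = 20 * 5.59511 = 111.9

111.9 dB


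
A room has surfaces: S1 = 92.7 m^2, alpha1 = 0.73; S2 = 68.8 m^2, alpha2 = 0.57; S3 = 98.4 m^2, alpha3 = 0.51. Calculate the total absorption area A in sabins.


Given surfaces:
  Surface 1: 92.7 * 0.73 = 67.671
  Surface 2: 68.8 * 0.57 = 39.216
  Surface 3: 98.4 * 0.51 = 50.184
Formula: A = sum(Si * alpha_i)
A = 67.671 + 39.216 + 50.184
A = 157.07

157.07 sabins


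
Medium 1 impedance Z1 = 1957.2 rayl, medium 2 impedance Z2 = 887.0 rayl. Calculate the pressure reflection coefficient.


Given values:
  Z1 = 1957.2 rayl, Z2 = 887.0 rayl
Formula: R = (Z2 - Z1) / (Z2 + Z1)
Numerator: Z2 - Z1 = 887.0 - 1957.2 = -1070.2
Denominator: Z2 + Z1 = 887.0 + 1957.2 = 2844.2
R = -1070.2 / 2844.2 = -0.3763

-0.3763


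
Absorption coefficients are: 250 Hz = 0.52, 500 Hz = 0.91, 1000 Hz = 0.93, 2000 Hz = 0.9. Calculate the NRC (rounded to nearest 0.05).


Given values:
  a_250 = 0.52, a_500 = 0.91
  a_1000 = 0.93, a_2000 = 0.9
Formula: NRC = (a250 + a500 + a1000 + a2000) / 4
Sum = 0.52 + 0.91 + 0.93 + 0.9 = 3.26
NRC = 3.26 / 4 = 0.815
Rounded to nearest 0.05: 0.8

0.8


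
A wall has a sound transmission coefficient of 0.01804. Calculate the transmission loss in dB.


Given values:
  tau = 0.01804
Formula: TL = 10 * log10(1 / tau)
Compute 1 / tau = 1 / 0.01804 = 55.4324
Compute log10(55.4324) = 1.743764
TL = 10 * 1.743764 = 17.44

17.44 dB


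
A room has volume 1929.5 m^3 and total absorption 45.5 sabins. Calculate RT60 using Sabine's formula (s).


Given values:
  V = 1929.5 m^3
  A = 45.5 sabins
Formula: RT60 = 0.161 * V / A
Numerator: 0.161 * 1929.5 = 310.6495
RT60 = 310.6495 / 45.5 = 6.827

6.827 s


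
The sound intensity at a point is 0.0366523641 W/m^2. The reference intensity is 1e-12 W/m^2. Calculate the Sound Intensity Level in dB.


Given values:
  I = 0.0366523641 W/m^2
  I_ref = 1e-12 W/m^2
Formula: SIL = 10 * log10(I / I_ref)
Compute ratio: I / I_ref = 36652364100
Compute log10: log10(36652364100) = 10.564102
Multiply: SIL = 10 * 10.564102 = 105.64

105.64 dB


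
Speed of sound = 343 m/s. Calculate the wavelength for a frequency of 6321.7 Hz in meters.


Given values:
  c = 343 m/s, f = 6321.7 Hz
Formula: lambda = c / f
lambda = 343 / 6321.7
lambda = 0.0543

0.0543 m


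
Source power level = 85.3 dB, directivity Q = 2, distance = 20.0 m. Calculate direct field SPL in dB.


Given values:
  Lw = 85.3 dB, Q = 2, r = 20.0 m
Formula: SPL = Lw + 10 * log10(Q / (4 * pi * r^2))
Compute 4 * pi * r^2 = 4 * pi * 20.0^2 = 5026.5482
Compute Q / denom = 2 / 5026.5482 = 0.00039789
Compute 10 * log10(0.00039789) = -34.0024
SPL = 85.3 + (-34.0024) = 51.3

51.3 dB


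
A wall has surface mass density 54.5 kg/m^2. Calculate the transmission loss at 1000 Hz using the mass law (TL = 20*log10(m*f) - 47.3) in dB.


Given values:
  m = 54.5 kg/m^2, f = 1000 Hz
Formula: TL = 20 * log10(m * f) - 47.3
Compute m * f = 54.5 * 1000 = 54500.0
Compute log10(54500.0) = 4.736397
Compute 20 * 4.736397 = 94.7279
TL = 94.7279 - 47.3 = 47.43

47.43 dB


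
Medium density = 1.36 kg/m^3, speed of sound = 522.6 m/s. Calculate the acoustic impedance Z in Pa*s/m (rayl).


Given values:
  rho = 1.36 kg/m^3
  c = 522.6 m/s
Formula: Z = rho * c
Z = 1.36 * 522.6
Z = 710.74

710.74 rayl


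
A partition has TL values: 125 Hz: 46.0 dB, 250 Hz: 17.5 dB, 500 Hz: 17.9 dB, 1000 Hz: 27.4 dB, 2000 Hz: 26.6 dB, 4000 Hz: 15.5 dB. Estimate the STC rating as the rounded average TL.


Given TL values at each frequency:
  125 Hz: 46.0 dB
  250 Hz: 17.5 dB
  500 Hz: 17.9 dB
  1000 Hz: 27.4 dB
  2000 Hz: 26.6 dB
  4000 Hz: 15.5 dB
Formula: STC ~ round(average of TL values)
Sum = 46.0 + 17.5 + 17.9 + 27.4 + 26.6 + 15.5 = 150.9
Average = 150.9 / 6 = 25.15
Rounded: 25

25


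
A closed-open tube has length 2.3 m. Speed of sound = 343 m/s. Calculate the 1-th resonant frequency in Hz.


Given values:
  Tube type: closed-open, L = 2.3 m, c = 343 m/s, n = 1
Formula: f_n = (2n - 1) * c / (4 * L)
Compute 2n - 1 = 2*1 - 1 = 1
Compute 4 * L = 4 * 2.3 = 9.2
f = 1 * 343 / 9.2
f = 37.28

37.28 Hz


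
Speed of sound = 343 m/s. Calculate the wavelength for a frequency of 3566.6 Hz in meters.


Given values:
  c = 343 m/s, f = 3566.6 Hz
Formula: lambda = c / f
lambda = 343 / 3566.6
lambda = 0.0962

0.0962 m


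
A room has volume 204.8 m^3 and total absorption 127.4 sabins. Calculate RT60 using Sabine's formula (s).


Given values:
  V = 204.8 m^3
  A = 127.4 sabins
Formula: RT60 = 0.161 * V / A
Numerator: 0.161 * 204.8 = 32.9728
RT60 = 32.9728 / 127.4 = 0.259

0.259 s


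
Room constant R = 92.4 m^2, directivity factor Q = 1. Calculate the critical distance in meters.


Given values:
  R = 92.4 m^2, Q = 1
Formula: d_c = 0.141 * sqrt(Q * R)
Compute Q * R = 1 * 92.4 = 92.4
Compute sqrt(92.4) = 9.6125
d_c = 0.141 * 9.6125 = 1.355

1.355 m


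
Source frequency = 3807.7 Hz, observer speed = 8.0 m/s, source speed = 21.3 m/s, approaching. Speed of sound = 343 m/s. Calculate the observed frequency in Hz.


Given values:
  f_s = 3807.7 Hz, v_o = 8.0 m/s, v_s = 21.3 m/s
  Direction: approaching
Formula: f_o = f_s * (c + v_o) / (c - v_s)
Numerator: c + v_o = 343 + 8.0 = 351.0
Denominator: c - v_s = 343 - 21.3 = 321.7
f_o = 3807.7 * 351.0 / 321.7 = 4154.5

4154.5 Hz


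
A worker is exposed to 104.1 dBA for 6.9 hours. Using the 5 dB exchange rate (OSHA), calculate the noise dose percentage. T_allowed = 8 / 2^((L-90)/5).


Given values:
  L = 104.1 dBA, T = 6.9 hours
Formula: T_allowed = 8 / 2^((L - 90) / 5)
Compute exponent: (104.1 - 90) / 5 = 2.82
Compute 2^(2.82) = 7.061624
T_allowed = 8 / 7.061624 = 1.132884 hours
Dose = (T / T_allowed) * 100
Dose = (6.9 / 1.132884) * 100 = 609.07

609.07 %


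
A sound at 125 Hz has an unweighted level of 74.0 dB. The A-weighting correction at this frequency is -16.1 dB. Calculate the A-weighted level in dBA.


Given values:
  SPL = 74.0 dB
  A-weighting at 125 Hz = -16.1 dB
Formula: L_A = SPL + A_weight
L_A = 74.0 + (-16.1)
L_A = 57.9

57.9 dBA


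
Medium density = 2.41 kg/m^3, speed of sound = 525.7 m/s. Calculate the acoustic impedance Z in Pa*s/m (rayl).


Given values:
  rho = 2.41 kg/m^3
  c = 525.7 m/s
Formula: Z = rho * c
Z = 2.41 * 525.7
Z = 1266.94

1266.94 rayl


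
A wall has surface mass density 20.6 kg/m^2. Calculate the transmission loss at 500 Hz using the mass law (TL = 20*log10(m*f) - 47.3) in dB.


Given values:
  m = 20.6 kg/m^2, f = 500 Hz
Formula: TL = 20 * log10(m * f) - 47.3
Compute m * f = 20.6 * 500 = 10300.0
Compute log10(10300.0) = 4.012837
Compute 20 * 4.012837 = 80.2567
TL = 80.2567 - 47.3 = 32.96

32.96 dB


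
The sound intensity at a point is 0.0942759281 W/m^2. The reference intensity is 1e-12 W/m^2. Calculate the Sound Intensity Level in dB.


Given values:
  I = 0.0942759281 W/m^2
  I_ref = 1e-12 W/m^2
Formula: SIL = 10 * log10(I / I_ref)
Compute ratio: I / I_ref = 94275928100
Compute log10: log10(94275928100) = 10.974401
Multiply: SIL = 10 * 10.974401 = 109.74

109.74 dB


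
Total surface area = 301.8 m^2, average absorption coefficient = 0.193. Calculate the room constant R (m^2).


Given values:
  S = 301.8 m^2, alpha = 0.193
Formula: R = S * alpha / (1 - alpha)
Numerator: 301.8 * 0.193 = 58.2474
Denominator: 1 - 0.193 = 0.807
R = 58.2474 / 0.807 = 72.18

72.18 m^2


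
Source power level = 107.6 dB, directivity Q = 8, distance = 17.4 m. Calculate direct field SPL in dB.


Given values:
  Lw = 107.6 dB, Q = 8, r = 17.4 m
Formula: SPL = Lw + 10 * log10(Q / (4 * pi * r^2))
Compute 4 * pi * r^2 = 4 * pi * 17.4^2 = 3804.5944
Compute Q / denom = 8 / 3804.5944 = 0.00210272
Compute 10 * log10(0.00210272) = -26.7722
SPL = 107.6 + (-26.7722) = 80.83

80.83 dB


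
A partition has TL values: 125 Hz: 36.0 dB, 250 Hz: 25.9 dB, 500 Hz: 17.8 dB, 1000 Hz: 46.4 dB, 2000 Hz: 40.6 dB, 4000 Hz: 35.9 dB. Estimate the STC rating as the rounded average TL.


Given TL values at each frequency:
  125 Hz: 36.0 dB
  250 Hz: 25.9 dB
  500 Hz: 17.8 dB
  1000 Hz: 46.4 dB
  2000 Hz: 40.6 dB
  4000 Hz: 35.9 dB
Formula: STC ~ round(average of TL values)
Sum = 36.0 + 25.9 + 17.8 + 46.4 + 40.6 + 35.9 = 202.6
Average = 202.6 / 6 = 33.77
Rounded: 34

34


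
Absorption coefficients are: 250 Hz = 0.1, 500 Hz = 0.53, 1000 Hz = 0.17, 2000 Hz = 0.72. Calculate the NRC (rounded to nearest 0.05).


Given values:
  a_250 = 0.1, a_500 = 0.53
  a_1000 = 0.17, a_2000 = 0.72
Formula: NRC = (a250 + a500 + a1000 + a2000) / 4
Sum = 0.1 + 0.53 + 0.17 + 0.72 = 1.52
NRC = 1.52 / 4 = 0.38
Rounded to nearest 0.05: 0.4

0.4


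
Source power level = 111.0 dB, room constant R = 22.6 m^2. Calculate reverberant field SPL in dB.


Given values:
  Lw = 111.0 dB, R = 22.6 m^2
Formula: SPL = Lw + 10 * log10(4 / R)
Compute 4 / R = 4 / 22.6 = 0.176991
Compute 10 * log10(0.176991) = -7.5205
SPL = 111.0 + (-7.5205) = 103.48

103.48 dB


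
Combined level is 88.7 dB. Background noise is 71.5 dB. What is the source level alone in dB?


Given values:
  L_total = 88.7 dB, L_bg = 71.5 dB
Formula: L_source = 10 * log10(10^(L_total/10) - 10^(L_bg/10))
Convert to linear:
  10^(88.7/10) = 741310241.3009
  10^(71.5/10) = 14125375.4462
Difference: 741310241.3009 - 14125375.4462 = 727184865.8547
L_source = 10 * log10(727184865.8547) = 88.62

88.62 dB


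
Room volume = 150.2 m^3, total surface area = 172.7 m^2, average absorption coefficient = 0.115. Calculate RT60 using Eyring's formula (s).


Given values:
  V = 150.2 m^3, S = 172.7 m^2, alpha = 0.115
Formula: RT60 = 0.161 * V / (-S * ln(1 - alpha))
Compute ln(1 - 0.115) = ln(0.885) = -0.122168
Denominator: -172.7 * -0.122168 = 21.0984
Numerator: 0.161 * 150.2 = 24.1822
RT60 = 24.1822 / 21.0984 = 1.146

1.146 s


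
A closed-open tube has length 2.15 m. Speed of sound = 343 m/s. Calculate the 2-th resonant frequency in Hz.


Given values:
  Tube type: closed-open, L = 2.15 m, c = 343 m/s, n = 2
Formula: f_n = (2n - 1) * c / (4 * L)
Compute 2n - 1 = 2*2 - 1 = 3
Compute 4 * L = 4 * 2.15 = 8.6
f = 3 * 343 / 8.6
f = 119.65

119.65 Hz


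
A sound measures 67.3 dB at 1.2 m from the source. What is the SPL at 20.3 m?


Given values:
  SPL1 = 67.3 dB, r1 = 1.2 m, r2 = 20.3 m
Formula: SPL2 = SPL1 - 20 * log10(r2 / r1)
Compute ratio: r2 / r1 = 20.3 / 1.2 = 16.9167
Compute log10: log10(16.9167) = 1.228316
Compute drop: 20 * 1.228316 = 24.5663
SPL2 = 67.3 - 24.5663 = 42.73

42.73 dB


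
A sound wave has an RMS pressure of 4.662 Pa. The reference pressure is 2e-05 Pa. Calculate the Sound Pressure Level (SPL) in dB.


Given values:
  p = 4.662 Pa
  p_ref = 2e-05 Pa
Formula: SPL = 20 * log10(p / p_ref)
Compute ratio: p / p_ref = 4.662 / 2e-05 = 233100
Compute log10: log10(233100) = 5.367542
Multiply: SPL = 20 * 5.367542 = 107.35

107.35 dB


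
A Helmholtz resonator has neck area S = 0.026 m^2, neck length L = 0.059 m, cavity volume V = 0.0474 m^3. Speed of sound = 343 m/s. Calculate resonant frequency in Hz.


Given values:
  S = 0.026 m^2, L = 0.059 m, V = 0.0474 m^3, c = 343 m/s
Formula: f = (c / (2*pi)) * sqrt(S / (V * L))
Compute V * L = 0.0474 * 0.059 = 0.0027966
Compute S / (V * L) = 0.026 / 0.0027966 = 9.297
Compute sqrt(9.297) = 3.049098
Compute c / (2*pi) = 343 / 6.283185 = 54.590148
f = 54.590148 * 3.049098 = 166.45

166.45 Hz


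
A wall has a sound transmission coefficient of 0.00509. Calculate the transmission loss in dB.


Given values:
  tau = 0.00509
Formula: TL = 10 * log10(1 / tau)
Compute 1 / tau = 1 / 0.00509 = 196.4637
Compute log10(196.4637) = 2.293282
TL = 10 * 2.293282 = 22.93

22.93 dB


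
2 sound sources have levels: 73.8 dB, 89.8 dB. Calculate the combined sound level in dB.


Formula: L_total = 10 * log10( sum(10^(Li/10)) )
  Source 1: 10^(73.8/10) = 23988329.1902
  Source 2: 10^(89.8/10) = 954992586.0214
Sum of linear values = 978980915.2116
L_total = 10 * log10(978980915.2116) = 89.91

89.91 dB


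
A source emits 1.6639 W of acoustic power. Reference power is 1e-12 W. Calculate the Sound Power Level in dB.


Given values:
  W = 1.6639 W
  W_ref = 1e-12 W
Formula: SWL = 10 * log10(W / W_ref)
Compute ratio: W / W_ref = 1663900000000
Compute log10: log10(1663900000000) = 12.221127
Multiply: SWL = 10 * 12.221127 = 122.21

122.21 dB


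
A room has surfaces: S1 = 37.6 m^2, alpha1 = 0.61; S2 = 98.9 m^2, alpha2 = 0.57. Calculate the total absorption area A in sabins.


Given surfaces:
  Surface 1: 37.6 * 0.61 = 22.936
  Surface 2: 98.9 * 0.57 = 56.373
Formula: A = sum(Si * alpha_i)
A = 22.936 + 56.373
A = 79.31

79.31 sabins


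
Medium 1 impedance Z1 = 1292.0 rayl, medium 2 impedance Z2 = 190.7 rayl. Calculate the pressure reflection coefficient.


Given values:
  Z1 = 1292.0 rayl, Z2 = 190.7 rayl
Formula: R = (Z2 - Z1) / (Z2 + Z1)
Numerator: Z2 - Z1 = 190.7 - 1292.0 = -1101.3
Denominator: Z2 + Z1 = 190.7 + 1292.0 = 1482.7
R = -1101.3 / 1482.7 = -0.7428

-0.7428


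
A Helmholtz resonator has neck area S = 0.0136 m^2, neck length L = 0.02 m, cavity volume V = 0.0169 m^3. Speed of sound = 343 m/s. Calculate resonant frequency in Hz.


Given values:
  S = 0.0136 m^2, L = 0.02 m, V = 0.0169 m^3, c = 343 m/s
Formula: f = (c / (2*pi)) * sqrt(S / (V * L))
Compute V * L = 0.0169 * 0.02 = 0.000338
Compute S / (V * L) = 0.0136 / 0.000338 = 40.2367
Compute sqrt(40.2367) = 6.34324
Compute c / (2*pi) = 343 / 6.283185 = 54.590148
f = 54.590148 * 6.34324 = 346.28

346.28 Hz


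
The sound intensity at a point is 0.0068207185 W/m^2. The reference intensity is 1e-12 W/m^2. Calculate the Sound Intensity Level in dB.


Given values:
  I = 0.0068207185 W/m^2
  I_ref = 1e-12 W/m^2
Formula: SIL = 10 * log10(I / I_ref)
Compute ratio: I / I_ref = 6820718500
Compute log10: log10(6820718500) = 9.83383
Multiply: SIL = 10 * 9.83383 = 98.34

98.34 dB


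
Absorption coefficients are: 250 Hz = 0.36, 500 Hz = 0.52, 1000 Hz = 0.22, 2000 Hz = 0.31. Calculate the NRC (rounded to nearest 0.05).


Given values:
  a_250 = 0.36, a_500 = 0.52
  a_1000 = 0.22, a_2000 = 0.31
Formula: NRC = (a250 + a500 + a1000 + a2000) / 4
Sum = 0.36 + 0.52 + 0.22 + 0.31 = 1.41
NRC = 1.41 / 4 = 0.3525
Rounded to nearest 0.05: 0.35

0.35


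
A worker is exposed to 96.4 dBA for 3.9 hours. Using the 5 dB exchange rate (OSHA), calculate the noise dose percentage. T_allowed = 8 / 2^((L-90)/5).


Given values:
  L = 96.4 dBA, T = 3.9 hours
Formula: T_allowed = 8 / 2^((L - 90) / 5)
Compute exponent: (96.4 - 90) / 5 = 1.28
Compute 2^(1.28) = 2.42839
T_allowed = 8 / 2.42839 = 3.294364 hours
Dose = (T / T_allowed) * 100
Dose = (3.9 / 3.294364) * 100 = 118.38

118.38 %


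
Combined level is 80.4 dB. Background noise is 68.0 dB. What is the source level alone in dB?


Given values:
  L_total = 80.4 dB, L_bg = 68.0 dB
Formula: L_source = 10 * log10(10^(L_total/10) - 10^(L_bg/10))
Convert to linear:
  10^(80.4/10) = 109647819.6143
  10^(68.0/10) = 6309573.4448
Difference: 109647819.6143 - 6309573.4448 = 103338246.1695
L_source = 10 * log10(103338246.1695) = 80.14

80.14 dB


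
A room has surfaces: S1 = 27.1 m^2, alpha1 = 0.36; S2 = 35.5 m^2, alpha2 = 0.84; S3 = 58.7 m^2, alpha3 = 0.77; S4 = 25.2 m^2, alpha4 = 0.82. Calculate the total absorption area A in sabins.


Given surfaces:
  Surface 1: 27.1 * 0.36 = 9.756
  Surface 2: 35.5 * 0.84 = 29.82
  Surface 3: 58.7 * 0.77 = 45.199
  Surface 4: 25.2 * 0.82 = 20.664
Formula: A = sum(Si * alpha_i)
A = 9.756 + 29.82 + 45.199 + 20.664
A = 105.44

105.44 sabins


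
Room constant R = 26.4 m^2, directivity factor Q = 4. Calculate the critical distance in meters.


Given values:
  R = 26.4 m^2, Q = 4
Formula: d_c = 0.141 * sqrt(Q * R)
Compute Q * R = 4 * 26.4 = 105.6
Compute sqrt(105.6) = 10.2762
d_c = 0.141 * 10.2762 = 1.449

1.449 m


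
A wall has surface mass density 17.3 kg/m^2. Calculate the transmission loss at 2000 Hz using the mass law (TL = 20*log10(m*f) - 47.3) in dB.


Given values:
  m = 17.3 kg/m^2, f = 2000 Hz
Formula: TL = 20 * log10(m * f) - 47.3
Compute m * f = 17.3 * 2000 = 34600.0
Compute log10(34600.0) = 4.539076
Compute 20 * 4.539076 = 90.7815
TL = 90.7815 - 47.3 = 43.48

43.48 dB


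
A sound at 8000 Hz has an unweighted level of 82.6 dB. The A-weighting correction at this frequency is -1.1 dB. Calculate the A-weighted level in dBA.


Given values:
  SPL = 82.6 dB
  A-weighting at 8000 Hz = -1.1 dB
Formula: L_A = SPL + A_weight
L_A = 82.6 + (-1.1)
L_A = 81.5

81.5 dBA


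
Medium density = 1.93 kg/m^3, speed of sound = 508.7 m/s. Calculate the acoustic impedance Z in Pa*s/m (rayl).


Given values:
  rho = 1.93 kg/m^3
  c = 508.7 m/s
Formula: Z = rho * c
Z = 1.93 * 508.7
Z = 981.79

981.79 rayl


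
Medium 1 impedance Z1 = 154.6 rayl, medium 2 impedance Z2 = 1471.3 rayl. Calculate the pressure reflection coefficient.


Given values:
  Z1 = 154.6 rayl, Z2 = 1471.3 rayl
Formula: R = (Z2 - Z1) / (Z2 + Z1)
Numerator: Z2 - Z1 = 1471.3 - 154.6 = 1316.7
Denominator: Z2 + Z1 = 1471.3 + 154.6 = 1625.9
R = 1316.7 / 1625.9 = 0.8098

0.8098


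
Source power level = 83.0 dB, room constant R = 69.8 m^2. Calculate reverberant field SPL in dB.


Given values:
  Lw = 83.0 dB, R = 69.8 m^2
Formula: SPL = Lw + 10 * log10(4 / R)
Compute 4 / R = 4 / 69.8 = 0.057307
Compute 10 * log10(0.057307) = -12.4179
SPL = 83.0 + (-12.4179) = 70.58

70.58 dB


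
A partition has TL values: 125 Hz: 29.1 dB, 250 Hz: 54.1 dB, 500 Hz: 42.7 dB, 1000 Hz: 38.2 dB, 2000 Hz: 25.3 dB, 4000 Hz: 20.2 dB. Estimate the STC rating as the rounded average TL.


Given TL values at each frequency:
  125 Hz: 29.1 dB
  250 Hz: 54.1 dB
  500 Hz: 42.7 dB
  1000 Hz: 38.2 dB
  2000 Hz: 25.3 dB
  4000 Hz: 20.2 dB
Formula: STC ~ round(average of TL values)
Sum = 29.1 + 54.1 + 42.7 + 38.2 + 25.3 + 20.2 = 209.6
Average = 209.6 / 6 = 34.93
Rounded: 35

35


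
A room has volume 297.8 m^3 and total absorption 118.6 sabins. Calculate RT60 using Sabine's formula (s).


Given values:
  V = 297.8 m^3
  A = 118.6 sabins
Formula: RT60 = 0.161 * V / A
Numerator: 0.161 * 297.8 = 47.9458
RT60 = 47.9458 / 118.6 = 0.404

0.404 s


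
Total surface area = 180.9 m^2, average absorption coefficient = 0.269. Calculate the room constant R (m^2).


Given values:
  S = 180.9 m^2, alpha = 0.269
Formula: R = S * alpha / (1 - alpha)
Numerator: 180.9 * 0.269 = 48.6621
Denominator: 1 - 0.269 = 0.731
R = 48.6621 / 0.731 = 66.57

66.57 m^2


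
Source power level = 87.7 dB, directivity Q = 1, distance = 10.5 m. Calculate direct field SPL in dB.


Given values:
  Lw = 87.7 dB, Q = 1, r = 10.5 m
Formula: SPL = Lw + 10 * log10(Q / (4 * pi * r^2))
Compute 4 * pi * r^2 = 4 * pi * 10.5^2 = 1385.4424
Compute Q / denom = 1 / 1385.4424 = 0.00072179
Compute 10 * log10(0.00072179) = -31.4159
SPL = 87.7 + (-31.4159) = 56.28

56.28 dB


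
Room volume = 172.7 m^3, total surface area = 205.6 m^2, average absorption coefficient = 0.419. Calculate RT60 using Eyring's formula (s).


Given values:
  V = 172.7 m^3, S = 205.6 m^2, alpha = 0.419
Formula: RT60 = 0.161 * V / (-S * ln(1 - alpha))
Compute ln(1 - 0.419) = ln(0.581) = -0.543005
Denominator: -205.6 * -0.543005 = 111.6418
Numerator: 0.161 * 172.7 = 27.8047
RT60 = 27.8047 / 111.6418 = 0.249

0.249 s


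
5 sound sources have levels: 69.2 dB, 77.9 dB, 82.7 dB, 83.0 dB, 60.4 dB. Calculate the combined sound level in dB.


Formula: L_total = 10 * log10( sum(10^(Li/10)) )
  Source 1: 10^(69.2/10) = 8317637.711
  Source 2: 10^(77.9/10) = 61659500.1861
  Source 3: 10^(82.7/10) = 186208713.6663
  Source 4: 10^(83.0/10) = 199526231.4969
  Source 5: 10^(60.4/10) = 1096478.1961
Sum of linear values = 456808561.2564
L_total = 10 * log10(456808561.2564) = 86.6

86.6 dB


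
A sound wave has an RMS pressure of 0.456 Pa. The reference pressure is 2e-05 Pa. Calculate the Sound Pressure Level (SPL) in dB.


Given values:
  p = 0.456 Pa
  p_ref = 2e-05 Pa
Formula: SPL = 20 * log10(p / p_ref)
Compute ratio: p / p_ref = 0.456 / 2e-05 = 22800
Compute log10: log10(22800) = 4.357935
Multiply: SPL = 20 * 4.357935 = 87.16

87.16 dB


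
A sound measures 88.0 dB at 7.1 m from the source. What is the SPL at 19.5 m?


Given values:
  SPL1 = 88.0 dB, r1 = 7.1 m, r2 = 19.5 m
Formula: SPL2 = SPL1 - 20 * log10(r2 / r1)
Compute ratio: r2 / r1 = 19.5 / 7.1 = 2.7465
Compute log10: log10(2.7465) = 0.43878
Compute drop: 20 * 0.43878 = 8.7756
SPL2 = 88.0 - 8.7756 = 79.22

79.22 dB


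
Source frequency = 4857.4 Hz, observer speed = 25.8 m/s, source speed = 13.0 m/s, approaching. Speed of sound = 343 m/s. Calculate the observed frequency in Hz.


Given values:
  f_s = 4857.4 Hz, v_o = 25.8 m/s, v_s = 13.0 m/s
  Direction: approaching
Formula: f_o = f_s * (c + v_o) / (c - v_s)
Numerator: c + v_o = 343 + 25.8 = 368.8
Denominator: c - v_s = 343 - 13.0 = 330.0
f_o = 4857.4 * 368.8 / 330.0 = 5428.51

5428.51 Hz


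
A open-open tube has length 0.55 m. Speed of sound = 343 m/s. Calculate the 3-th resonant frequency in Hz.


Given values:
  Tube type: open-open, L = 0.55 m, c = 343 m/s, n = 3
Formula: f_n = n * c / (2 * L)
Compute 2 * L = 2 * 0.55 = 1.1
f = 3 * 343 / 1.1
f = 935.45

935.45 Hz


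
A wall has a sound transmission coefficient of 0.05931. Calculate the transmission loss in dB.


Given values:
  tau = 0.05931
Formula: TL = 10 * log10(1 / tau)
Compute 1 / tau = 1 / 0.05931 = 16.8606
Compute log10(16.8606) = 1.226873
TL = 10 * 1.226873 = 12.27

12.27 dB


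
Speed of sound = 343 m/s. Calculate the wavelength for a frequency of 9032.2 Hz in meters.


Given values:
  c = 343 m/s, f = 9032.2 Hz
Formula: lambda = c / f
lambda = 343 / 9032.2
lambda = 0.038

0.038 m


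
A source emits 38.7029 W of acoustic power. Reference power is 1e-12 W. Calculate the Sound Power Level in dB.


Given values:
  W = 38.7029 W
  W_ref = 1e-12 W
Formula: SWL = 10 * log10(W / W_ref)
Compute ratio: W / W_ref = 38702900000000
Compute log10: log10(38702900000000) = 13.587744
Multiply: SWL = 10 * 13.587744 = 135.88

135.88 dB


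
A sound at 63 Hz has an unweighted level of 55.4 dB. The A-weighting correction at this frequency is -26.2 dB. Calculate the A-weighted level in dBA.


Given values:
  SPL = 55.4 dB
  A-weighting at 63 Hz = -26.2 dB
Formula: L_A = SPL + A_weight
L_A = 55.4 + (-26.2)
L_A = 29.2

29.2 dBA


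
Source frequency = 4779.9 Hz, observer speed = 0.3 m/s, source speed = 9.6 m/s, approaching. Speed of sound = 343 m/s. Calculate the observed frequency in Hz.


Given values:
  f_s = 4779.9 Hz, v_o = 0.3 m/s, v_s = 9.6 m/s
  Direction: approaching
Formula: f_o = f_s * (c + v_o) / (c - v_s)
Numerator: c + v_o = 343 + 0.3 = 343.3
Denominator: c - v_s = 343 - 9.6 = 333.4
f_o = 4779.9 * 343.3 / 333.4 = 4921.83

4921.83 Hz


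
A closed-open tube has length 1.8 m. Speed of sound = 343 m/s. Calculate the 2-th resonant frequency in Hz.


Given values:
  Tube type: closed-open, L = 1.8 m, c = 343 m/s, n = 2
Formula: f_n = (2n - 1) * c / (4 * L)
Compute 2n - 1 = 2*2 - 1 = 3
Compute 4 * L = 4 * 1.8 = 7.2
f = 3 * 343 / 7.2
f = 142.92

142.92 Hz


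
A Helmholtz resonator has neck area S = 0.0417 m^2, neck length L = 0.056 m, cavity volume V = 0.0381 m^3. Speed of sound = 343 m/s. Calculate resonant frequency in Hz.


Given values:
  S = 0.0417 m^2, L = 0.056 m, V = 0.0381 m^3, c = 343 m/s
Formula: f = (c / (2*pi)) * sqrt(S / (V * L))
Compute V * L = 0.0381 * 0.056 = 0.0021336
Compute S / (V * L) = 0.0417 / 0.0021336 = 19.5444
Compute sqrt(19.5444) = 4.420905
Compute c / (2*pi) = 343 / 6.283185 = 54.590148
f = 54.590148 * 4.420905 = 241.34

241.34 Hz


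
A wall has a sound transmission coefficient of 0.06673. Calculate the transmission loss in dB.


Given values:
  tau = 0.06673
Formula: TL = 10 * log10(1 / tau)
Compute 1 / tau = 1 / 0.06673 = 14.9858
Compute log10(14.9858) = 1.17568
TL = 10 * 1.17568 = 11.76

11.76 dB


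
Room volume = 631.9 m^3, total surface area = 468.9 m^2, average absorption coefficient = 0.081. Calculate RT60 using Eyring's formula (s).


Given values:
  V = 631.9 m^3, S = 468.9 m^2, alpha = 0.081
Formula: RT60 = 0.161 * V / (-S * ln(1 - alpha))
Compute ln(1 - 0.081) = ln(0.919) = -0.084469
Denominator: -468.9 * -0.084469 = 39.6075
Numerator: 0.161 * 631.9 = 101.7359
RT60 = 101.7359 / 39.6075 = 2.569

2.569 s


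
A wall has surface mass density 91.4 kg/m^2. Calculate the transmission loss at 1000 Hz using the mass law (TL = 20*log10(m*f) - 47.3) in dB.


Given values:
  m = 91.4 kg/m^2, f = 1000 Hz
Formula: TL = 20 * log10(m * f) - 47.3
Compute m * f = 91.4 * 1000 = 91400.0
Compute log10(91400.0) = 4.960946
Compute 20 * 4.960946 = 99.2189
TL = 99.2189 - 47.3 = 51.92

51.92 dB


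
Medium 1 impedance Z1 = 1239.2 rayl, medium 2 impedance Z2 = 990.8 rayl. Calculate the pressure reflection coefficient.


Given values:
  Z1 = 1239.2 rayl, Z2 = 990.8 rayl
Formula: R = (Z2 - Z1) / (Z2 + Z1)
Numerator: Z2 - Z1 = 990.8 - 1239.2 = -248.4
Denominator: Z2 + Z1 = 990.8 + 1239.2 = 2230.0
R = -248.4 / 2230.0 = -0.1114

-0.1114


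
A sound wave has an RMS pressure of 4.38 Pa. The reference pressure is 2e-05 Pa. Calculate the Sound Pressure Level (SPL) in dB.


Given values:
  p = 4.38 Pa
  p_ref = 2e-05 Pa
Formula: SPL = 20 * log10(p / p_ref)
Compute ratio: p / p_ref = 4.38 / 2e-05 = 219000
Compute log10: log10(219000) = 5.340444
Multiply: SPL = 20 * 5.340444 = 106.81

106.81 dB


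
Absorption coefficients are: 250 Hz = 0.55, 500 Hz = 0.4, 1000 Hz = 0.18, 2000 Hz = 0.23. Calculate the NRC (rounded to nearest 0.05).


Given values:
  a_250 = 0.55, a_500 = 0.4
  a_1000 = 0.18, a_2000 = 0.23
Formula: NRC = (a250 + a500 + a1000 + a2000) / 4
Sum = 0.55 + 0.4 + 0.18 + 0.23 = 1.36
NRC = 1.36 / 4 = 0.34
Rounded to nearest 0.05: 0.35

0.35


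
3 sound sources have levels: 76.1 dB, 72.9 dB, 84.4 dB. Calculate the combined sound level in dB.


Formula: L_total = 10 * log10( sum(10^(Li/10)) )
  Source 1: 10^(76.1/10) = 40738027.7804
  Source 2: 10^(72.9/10) = 19498445.9976
  Source 3: 10^(84.4/10) = 275422870.3338
Sum of linear values = 335659344.1118
L_total = 10 * log10(335659344.1118) = 85.26

85.26 dB


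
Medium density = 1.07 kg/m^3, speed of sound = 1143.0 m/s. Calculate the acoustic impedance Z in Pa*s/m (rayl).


Given values:
  rho = 1.07 kg/m^3
  c = 1143.0 m/s
Formula: Z = rho * c
Z = 1.07 * 1143.0
Z = 1223.01

1223.01 rayl


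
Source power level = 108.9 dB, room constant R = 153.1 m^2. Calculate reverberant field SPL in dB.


Given values:
  Lw = 108.9 dB, R = 153.1 m^2
Formula: SPL = Lw + 10 * log10(4 / R)
Compute 4 / R = 4 / 153.1 = 0.026127
Compute 10 * log10(0.026127) = -15.8291
SPL = 108.9 + (-15.8291) = 93.07

93.07 dB


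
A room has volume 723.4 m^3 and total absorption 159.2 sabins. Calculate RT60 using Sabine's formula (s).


Given values:
  V = 723.4 m^3
  A = 159.2 sabins
Formula: RT60 = 0.161 * V / A
Numerator: 0.161 * 723.4 = 116.4674
RT60 = 116.4674 / 159.2 = 0.732

0.732 s


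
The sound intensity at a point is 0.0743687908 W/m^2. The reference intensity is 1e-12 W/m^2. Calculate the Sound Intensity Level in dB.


Given values:
  I = 0.0743687908 W/m^2
  I_ref = 1e-12 W/m^2
Formula: SIL = 10 * log10(I / I_ref)
Compute ratio: I / I_ref = 74368790800
Compute log10: log10(74368790800) = 10.871391
Multiply: SIL = 10 * 10.871391 = 108.71

108.71 dB


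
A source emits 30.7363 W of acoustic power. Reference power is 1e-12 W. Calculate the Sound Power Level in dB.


Given values:
  W = 30.7363 W
  W_ref = 1e-12 W
Formula: SWL = 10 * log10(W / W_ref)
Compute ratio: W / W_ref = 30736300000000
Compute log10: log10(30736300000000) = 13.487652
Multiply: SWL = 10 * 13.487652 = 134.88

134.88 dB


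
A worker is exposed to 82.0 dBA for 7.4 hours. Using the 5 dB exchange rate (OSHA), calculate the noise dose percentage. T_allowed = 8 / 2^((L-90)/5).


Given values:
  L = 82.0 dBA, T = 7.4 hours
Formula: T_allowed = 8 / 2^((L - 90) / 5)
Compute exponent: (82.0 - 90) / 5 = -1.6
Compute 2^(-1.6) = 0.329877
T_allowed = 8 / 0.329877 = 24.251463 hours
Dose = (T / T_allowed) * 100
Dose = (7.4 / 24.251463) * 100 = 30.51

30.51 %


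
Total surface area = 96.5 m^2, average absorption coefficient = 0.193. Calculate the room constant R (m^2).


Given values:
  S = 96.5 m^2, alpha = 0.193
Formula: R = S * alpha / (1 - alpha)
Numerator: 96.5 * 0.193 = 18.6245
Denominator: 1 - 0.193 = 0.807
R = 18.6245 / 0.807 = 23.08

23.08 m^2


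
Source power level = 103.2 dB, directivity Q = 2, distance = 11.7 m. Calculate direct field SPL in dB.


Given values:
  Lw = 103.2 dB, Q = 2, r = 11.7 m
Formula: SPL = Lw + 10 * log10(Q / (4 * pi * r^2))
Compute 4 * pi * r^2 = 4 * pi * 11.7^2 = 1720.2105
Compute Q / denom = 2 / 1720.2105 = 0.00116265
Compute 10 * log10(0.00116265) = -29.3455
SPL = 103.2 + (-29.3455) = 73.85

73.85 dB


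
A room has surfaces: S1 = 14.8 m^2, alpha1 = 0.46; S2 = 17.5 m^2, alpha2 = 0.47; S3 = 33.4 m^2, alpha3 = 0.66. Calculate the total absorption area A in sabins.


Given surfaces:
  Surface 1: 14.8 * 0.46 = 6.808
  Surface 2: 17.5 * 0.47 = 8.225
  Surface 3: 33.4 * 0.66 = 22.044
Formula: A = sum(Si * alpha_i)
A = 6.808 + 8.225 + 22.044
A = 37.08

37.08 sabins


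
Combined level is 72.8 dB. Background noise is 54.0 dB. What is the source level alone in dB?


Given values:
  L_total = 72.8 dB, L_bg = 54.0 dB
Formula: L_source = 10 * log10(10^(L_total/10) - 10^(L_bg/10))
Convert to linear:
  10^(72.8/10) = 19054607.1796
  10^(54.0/10) = 251188.6432
Difference: 19054607.1796 - 251188.6432 = 18803418.5364
L_source = 10 * log10(18803418.5364) = 72.74

72.74 dB


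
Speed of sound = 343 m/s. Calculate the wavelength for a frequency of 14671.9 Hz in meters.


Given values:
  c = 343 m/s, f = 14671.9 Hz
Formula: lambda = c / f
lambda = 343 / 14671.9
lambda = 0.0234

0.0234 m


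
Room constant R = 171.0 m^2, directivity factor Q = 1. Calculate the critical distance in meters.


Given values:
  R = 171.0 m^2, Q = 1
Formula: d_c = 0.141 * sqrt(Q * R)
Compute Q * R = 1 * 171.0 = 171.0
Compute sqrt(171.0) = 13.0767
d_c = 0.141 * 13.0767 = 1.844

1.844 m


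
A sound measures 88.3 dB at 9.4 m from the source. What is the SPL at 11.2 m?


Given values:
  SPL1 = 88.3 dB, r1 = 9.4 m, r2 = 11.2 m
Formula: SPL2 = SPL1 - 20 * log10(r2 / r1)
Compute ratio: r2 / r1 = 11.2 / 9.4 = 1.1915
Compute log10: log10(1.1915) = 0.076094
Compute drop: 20 * 0.076094 = 1.5219
SPL2 = 88.3 - 1.5219 = 86.78

86.78 dB


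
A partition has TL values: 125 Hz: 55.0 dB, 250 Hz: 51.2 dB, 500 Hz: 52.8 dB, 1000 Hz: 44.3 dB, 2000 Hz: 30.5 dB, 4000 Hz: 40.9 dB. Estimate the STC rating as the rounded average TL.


Given TL values at each frequency:
  125 Hz: 55.0 dB
  250 Hz: 51.2 dB
  500 Hz: 52.8 dB
  1000 Hz: 44.3 dB
  2000 Hz: 30.5 dB
  4000 Hz: 40.9 dB
Formula: STC ~ round(average of TL values)
Sum = 55.0 + 51.2 + 52.8 + 44.3 + 30.5 + 40.9 = 274.7
Average = 274.7 / 6 = 45.78
Rounded: 46

46


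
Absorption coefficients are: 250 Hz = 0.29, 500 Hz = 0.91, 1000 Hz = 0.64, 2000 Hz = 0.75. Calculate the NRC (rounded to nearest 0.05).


Given values:
  a_250 = 0.29, a_500 = 0.91
  a_1000 = 0.64, a_2000 = 0.75
Formula: NRC = (a250 + a500 + a1000 + a2000) / 4
Sum = 0.29 + 0.91 + 0.64 + 0.75 = 2.59
NRC = 2.59 / 4 = 0.6475
Rounded to nearest 0.05: 0.65

0.65
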